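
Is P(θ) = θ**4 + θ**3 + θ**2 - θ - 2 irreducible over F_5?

No

Check for roots in F_5: P(0) = 3; P(1) = 0 → root; P(2) = 4; P(3) = 2; P(4) = 0 → root.
P(1) = 0, so (θ − 1) divides P(θ); P is reducible.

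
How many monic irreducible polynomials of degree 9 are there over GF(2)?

Gauss's count: N_{2}(9) = (1/9) Σ_{d|9} μ(9/d)·2^d.
Divisors of 9: 1, 3, 9; μ(9/d) for each: 0, -1, 1.
Σ = − 2^3 + 2^9 = 504.
N = 504/9 = 56.

56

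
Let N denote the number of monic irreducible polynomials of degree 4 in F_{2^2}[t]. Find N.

By the necklace-counting formula, N_4(4) = (1/4) Σ_{d|4} μ(4/d)·4^d.
Divisors of 4: 1, 2, 4; μ(4/d) for each: 0, -1, 1.
Σ = − 4^2 + 4^4 = 240.
N = 240/4 = 60.

60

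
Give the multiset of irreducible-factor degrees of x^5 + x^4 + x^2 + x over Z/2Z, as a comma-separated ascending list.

1, 1, 1, 2

Write g(x) = x^5 + x^4 + x^2 + x.
Roots in Z/2Z: g(0) = 0 → root; g(1) = 0 → root.
Linear factors from roots: (x), (x + 1).
Complete factorization: g(x) = (x)·(x + 1)^2·(x^2 + x + 1).
Factor degrees with multiplicity: 1 + 1 + 1 + 2 = 5.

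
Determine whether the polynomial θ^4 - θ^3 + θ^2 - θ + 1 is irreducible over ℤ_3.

Write h(θ) = θ^4 - θ^3 + θ^2 - θ + 1.
Check for roots in ℤ_3: h(0) = 1; h(1) = 1; h(2) = 2.
No roots, so no linear factors.
Monic irreducibles of degree 2 over GF(3): θ^2 + 1, θ^2 + θ - 1, θ^2 - θ - 1.
None of them divide h (all give nonzero remainder).
No irreducible factor of degree ≤ 2 exists, so h is irreducible over GF(3).

Yes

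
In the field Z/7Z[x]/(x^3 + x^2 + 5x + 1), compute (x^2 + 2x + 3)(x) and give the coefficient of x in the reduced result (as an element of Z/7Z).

5

Multiply in Z/7Z[x]: (x^2 + 2x + 3)·(x) = x^3 + 2x^2 + 3x.
Reduce using x^3 ≡ 6x^2 + 2x + 6 (mod x^3 + x^2 + 5x + 1).
Reduced: x^2 + 5x + 6.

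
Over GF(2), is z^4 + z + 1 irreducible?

Yes

Write f(z) = z^4 + z + 1.
Check for roots in GF(2): f(0) = 1; f(1) = 1.
No roots, so no linear factors.
Monic irreducibles of degree 2 over GF(2): z^2 + z + 1.
None of them divide f (all give nonzero remainder).
No irreducible factor of degree ≤ 2 exists, so f is irreducible over GF(2).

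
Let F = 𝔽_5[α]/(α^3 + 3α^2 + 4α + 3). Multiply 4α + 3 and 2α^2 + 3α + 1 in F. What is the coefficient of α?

Multiply in 𝔽_5[α]: (4α + 3)·(2α^2 + 3α + 1) = 3α^3 + 3α^2 + 3α + 3.
Reduce using α^3 ≡ 2α^2 + α + 2 (mod α^3 + 3α^2 + 4α + 3).
Reduced: 4α^2 + α + 4.

1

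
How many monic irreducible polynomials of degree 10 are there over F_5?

By the necklace-counting formula, N_5(10) = (1/10) Σ_{d|10} μ(10/d)·5^d.
Divisors of 10: 1, 2, 5, 10; μ(10/d) for each: 1, -1, -1, 1.
Σ = 5^1 − 5^2 − 5^5 + 5^10 = 9762480.
N = 9762480/10 = 976248.

976248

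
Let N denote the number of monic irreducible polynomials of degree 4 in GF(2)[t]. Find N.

Gauss's count: N_{2}(4) = (1/4) Σ_{d|4} μ(4/d)·2^d.
Divisors of 4: 1, 2, 4; μ(4/d) for each: 0, -1, 1.
Σ = − 2^2 + 2^4 = 12.
N = 12/4 = 3.

3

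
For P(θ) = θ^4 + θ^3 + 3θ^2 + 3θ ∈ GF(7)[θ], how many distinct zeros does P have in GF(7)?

4

Evaluate at each of the 7 elements of GF(7):
P(0) = 0 → root; P(1) = 1; P(2) = 0 → root; P(3) = 4; P(4) = 2; P(5) = 0 → root; P(6) = 0 → root.
Roots: {0, 2, 5, 6}.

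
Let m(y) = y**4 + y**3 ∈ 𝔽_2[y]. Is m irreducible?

Check for roots in 𝔽_2: m(0) = 0 → root; m(1) = 0 → root.
m(0) = 0, so (y) divides m(y); m is reducible.

No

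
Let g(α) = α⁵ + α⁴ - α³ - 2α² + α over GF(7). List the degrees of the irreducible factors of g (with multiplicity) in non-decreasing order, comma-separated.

1, 1, 3

Linear factors from roots: (α), (α - 1).
Complete factorization: g(α) = (α)·(α - 1)·(α³ + 2α² + α - 1).
Factor degrees with multiplicity: 1 + 1 + 3 = 5.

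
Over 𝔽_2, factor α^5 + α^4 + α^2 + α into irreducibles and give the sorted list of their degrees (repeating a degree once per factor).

1, 1, 1, 2

Write h(α) = α^5 + α^4 + α^2 + α.
Roots in 𝔽_2: h(0) = 0 → root; h(1) = 0 → root.
Linear factors from roots: (α), (α + 1).
Complete factorization: h(α) = (α)·(α + 1)^2·(α^2 + α + 1).
Factor degrees with multiplicity: 1 + 1 + 1 + 2 = 5.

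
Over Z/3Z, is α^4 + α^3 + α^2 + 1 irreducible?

Yes

Write f(α) = α^4 + α^3 + α^2 + 1.
Check for roots in Z/3Z: f(0) = 1; f(1) = 1; f(2) = 2.
No roots, so no linear factors.
Monic irreducibles of degree 2 over GF(3): α^2 + 1, α^2 + α + 2, α^2 + 2α + 2.
None of them divide f (all give nonzero remainder).
No irreducible factor of degree ≤ 2 exists, so f is irreducible over GF(3).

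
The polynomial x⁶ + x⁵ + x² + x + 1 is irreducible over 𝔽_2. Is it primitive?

Write f(x) = x⁶ + x⁵ + x² + x + 1.
|GF(2^6)^×| = 2^6 − 1 = 63. Prime factorization: 63 = 3^2·7.
f is primitive ⇔ x has order 63 in GF(2)[x]/(f), i.e. x^(63/q) ≠ 1 for each prime q | 63.
x^(21) mod f = x⁵ + x³ + x².
x^(9) mod f = x³ + x² + 1.
None equal 1, so x has full order 63; f is primitive.

Yes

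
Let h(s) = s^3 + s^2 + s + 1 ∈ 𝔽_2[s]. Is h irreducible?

No

Check for roots in 𝔽_2: h(0) = 1; h(1) = 0 → root.
h(1) = 0, so (s − 1) divides h(s); h is reducible.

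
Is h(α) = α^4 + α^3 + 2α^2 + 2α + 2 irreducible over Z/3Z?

Yes

Check for roots in Z/3Z: h(0) = 2; h(1) = 2; h(2) = 2.
No roots, so no linear factors.
Monic irreducibles of degree 2 over GF(3): α^2 + 1, α^2 + α + 2, α^2 + 2α + 2.
None of them divide h (all give nonzero remainder).
No irreducible factor of degree ≤ 2 exists, so h is irreducible over GF(3).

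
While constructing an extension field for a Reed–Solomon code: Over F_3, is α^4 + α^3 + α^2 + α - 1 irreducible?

No

Write h(α) = α^4 + α^3 + α^2 + α - 1.
Check for roots in F_3: h(0) = 2; h(1) = 0 → root; h(2) = 2.
h(1) = 0, so (α − 1) divides h(α); h is reducible.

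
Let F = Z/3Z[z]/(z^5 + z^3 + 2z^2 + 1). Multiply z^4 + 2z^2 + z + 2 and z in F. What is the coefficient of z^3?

1

Multiply in Z/3Z[z]: (z^4 + 2z^2 + z + 2)·(z) = z^5 + 2z^3 + z^2 + 2z.
Reduce using z^5 ≡ 2z^3 + z^2 + 2 (mod z^5 + z^3 + 2z^2 + 1).
Reduced: z^3 + 2z^2 + 2z + 2.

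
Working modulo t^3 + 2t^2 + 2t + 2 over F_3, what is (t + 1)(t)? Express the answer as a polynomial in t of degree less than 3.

t^2 + t

Multiply in F_3[t]: (t + 1)·(t) = t^2 + t.
Reduced: t^2 + t.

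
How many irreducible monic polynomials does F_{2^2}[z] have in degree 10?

104754

x^(4^10) − x is the product of all monic irreducibles of degree dividing 10; Möbius inversion gives N = (1/10) Σ μ(10/d)·4^d.
Divisors of 10: 1, 2, 5, 10; μ(10/d) for each: 1, -1, -1, 1.
Σ = 4^1 − 4^2 − 4^5 + 4^10 = 1047540.
N = 1047540/10 = 104754.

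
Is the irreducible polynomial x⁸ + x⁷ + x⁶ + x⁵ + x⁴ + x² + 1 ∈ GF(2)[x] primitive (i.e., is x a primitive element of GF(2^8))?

Write f(x) = x⁸ + x⁷ + x⁶ + x⁵ + x⁴ + x² + 1.
|GF(2^8)^×| = 2^8 − 1 = 255. Prime factorization: 255 = 3·5·17.
f is primitive ⇔ x has order 255 in GF(2)[x]/(f), i.e. x^(255/q) ≠ 1 for each prime q | 255.
x^(85) mod f = x⁶ + x⁴ + x³ + x² + 1.
x^(51) mod f = x⁶ + x⁵ + x⁴ + x³ + x.
x^(15) mod f = x⁴ + x².
None equal 1, so x has full order 255; f is primitive.

Yes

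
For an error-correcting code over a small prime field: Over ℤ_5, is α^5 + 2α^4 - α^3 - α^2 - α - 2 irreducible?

Write f(α) = α^5 + 2α^4 - α^3 - α^2 - α - 2.
Check for roots in ℤ_5: f(0) = 3; f(1) = 3; f(2) = 3; f(3) = 4; f(4) = 0 → root.
f(4) = 0, so (α − 4) divides f(α); f is reducible.

No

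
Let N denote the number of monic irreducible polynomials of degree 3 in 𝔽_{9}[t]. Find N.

Gauss's count: N_{9}(3) = (1/3) Σ_{d|3} μ(3/d)·9^d.
Divisors of 3: 1, 3; μ(3/d) for each: -1, 1.
Σ = − 9^1 + 9^3 = 720.
N = 720/3 = 240.

240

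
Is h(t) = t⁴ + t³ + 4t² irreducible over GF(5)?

Check for roots in GF(5): h(0) = 0 → root; h(1) = 1; h(2) = 0 → root; h(3) = 4; h(4) = 4.
h(0) = 0, so (t) divides h(t); h is reducible.

No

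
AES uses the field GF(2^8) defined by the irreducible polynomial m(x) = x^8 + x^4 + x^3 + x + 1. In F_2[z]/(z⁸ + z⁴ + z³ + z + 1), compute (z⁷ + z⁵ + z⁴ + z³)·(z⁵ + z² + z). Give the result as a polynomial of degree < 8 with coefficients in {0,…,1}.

Multiply in F_2[z]: (z⁷ + z⁵ + z⁴ + z³)·(z⁵ + z² + z) = z¹² + z¹⁰ + z⁷ + z⁴.
Reduce using z⁸ ≡ z⁴ + z³ + z + 1 (mod z⁸ + z⁴ + z³ + z + 1).
Reduced: z⁶ + z⁴ + z² + z + 1.

z^6 + z^4 + z^2 + z + 1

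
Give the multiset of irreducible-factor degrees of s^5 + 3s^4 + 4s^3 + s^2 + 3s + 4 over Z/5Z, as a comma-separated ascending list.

1, 2, 2

Write h(s) = s^5 + 3s^4 + 4s^3 + s^2 + 3s + 4.
Roots in Z/5Z: h(0) = 4; h(1) = 1; h(2) = 1; h(3) = 1; h(4) = 0 → root.
Linear factors from roots: (s + 1).
Complete factorization: h(s) = (s + 1)·(s^2 + 3s + 4)·(s^2 + 4s + 1).
Factor degrees with multiplicity: 1 + 2 + 2 = 5.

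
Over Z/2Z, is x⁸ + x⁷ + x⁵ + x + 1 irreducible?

Write g(x) = x⁸ + x⁷ + x⁵ + x + 1.
Check for roots in Z/2Z: g(0) = 1; g(1) = 1.
No roots, so no linear factors.
Monic irreducibles of degree 2 over GF(2): x² + x + 1.
None of them divide g (all give nonzero remainder).
Monic irreducibles of degree 3 over GF(2): x³ + x + 1, x³ + x² + 1.
None of them divide g (all give nonzero remainder).
Monic irreducibles of degree 4 over GF(2): x⁴ + x + 1, x⁴ + x³ + 1, x⁴ + x³ + x² + x + 1.
None of them divide g (all give nonzero remainder).
No irreducible factor of degree ≤ 4 exists, so g is irreducible over GF(2).

Yes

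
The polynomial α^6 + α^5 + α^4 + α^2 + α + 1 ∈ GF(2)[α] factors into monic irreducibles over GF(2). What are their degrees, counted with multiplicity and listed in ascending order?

Write h(α) = α^6 + α^5 + α^4 + α^2 + α + 1.
Roots in GF(2): h(0) = 1; h(1) = 0 → root.
Linear factors from roots: (α + 1).
Complete factorization: h(α) = (α + 1)^4·(α^2 + α + 1).
Factor degrees with multiplicity: 1 + 1 + 1 + 1 + 2 = 6.

1, 1, 1, 1, 2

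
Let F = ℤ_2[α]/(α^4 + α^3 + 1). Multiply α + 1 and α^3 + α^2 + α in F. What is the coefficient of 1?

Multiply in ℤ_2[α]: (α + 1)·(α^3 + α^2 + α) = α^4 + α.
Reduce using α^4 ≡ α^3 + 1 (mod α^4 + α^3 + 1).
Reduced: α^3 + α + 1.

1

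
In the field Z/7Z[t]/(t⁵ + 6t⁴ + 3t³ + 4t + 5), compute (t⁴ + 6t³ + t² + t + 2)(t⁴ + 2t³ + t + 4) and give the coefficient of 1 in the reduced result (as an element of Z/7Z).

Multiply in Z/7Z[t]: (t⁴ + 6t³ + t² + t + 2)·(t⁴ + 2t³ + t + 4) = t⁸ + t⁷ + 6t⁶ + 4t⁵ + t³ + 5t² + 6t + 1.
Reduce using t⁵ ≡ t⁴ + 4t³ + 3t + 2 (mod t⁵ + 6t⁴ + 3t³ + 4t + 5).
Reduced: 5t⁴ + 3t² + 4t.

0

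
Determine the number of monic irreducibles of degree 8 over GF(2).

x^(2^8) − x is the product of all monic irreducibles of degree dividing 8; Möbius inversion gives N = (1/8) Σ μ(8/d)·2^d.
Divisors of 8: 1, 2, 4, 8; μ(8/d) for each: 0, 0, -1, 1.
Σ = − 2^4 + 2^8 = 240.
N = 240/8 = 30.

30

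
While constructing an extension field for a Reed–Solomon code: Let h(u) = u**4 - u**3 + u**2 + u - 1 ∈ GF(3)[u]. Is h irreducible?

Check for roots in GF(3): h(0) = 2; h(1) = 1; h(2) = 1.
No roots, so no linear factors.
Monic irreducibles of degree 2 over GF(3): u**2 + 1, u**2 + u - 1, u**2 - u - 1.
None of them divide h (all give nonzero remainder).
No irreducible factor of degree ≤ 2 exists, so h is irreducible over GF(3).

Yes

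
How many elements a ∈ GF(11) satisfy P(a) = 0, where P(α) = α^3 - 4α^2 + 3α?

3

Evaluate at each of the 11 elements of GF(11):
P(0) = 0 → root; P(1) = 0 → root; P(2) = 9; P(3) = 0 → root; P(4) = 1; P(5) = 7; P(6) = 2; P(7) = 3; P(8) = 5; P(9) = 3; P(10) = 3.
Roots: {0, 1, 3}.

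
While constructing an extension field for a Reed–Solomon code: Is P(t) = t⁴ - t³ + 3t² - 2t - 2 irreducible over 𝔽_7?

No

Check for roots in 𝔽_7: P(0) = 5; P(1) = 6; P(2) = 0 → root; P(3) = 3; P(4) = 6; P(5) = 3; P(6) = 5.
P(2) = 0, so (t − 2) divides P(t); P is reducible.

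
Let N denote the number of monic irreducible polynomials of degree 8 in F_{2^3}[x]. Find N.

x^(8^8) − x is the product of all monic irreducibles of degree dividing 8; Möbius inversion gives N = (1/8) Σ μ(8/d)·8^d.
Divisors of 8: 1, 2, 4, 8; μ(8/d) for each: 0, 0, -1, 1.
Σ = − 8^4 + 8^8 = 16773120.
N = 16773120/8 = 2096640.

2096640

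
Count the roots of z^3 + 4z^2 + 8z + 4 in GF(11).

Write h(z) = z^3 + 4z^2 + 8z + 4.
Evaluate at each of the 11 elements of GF(11):
h(0) = 4; h(1) = 6; h(2) = 0 → root; h(3) = 3; h(4) = 10; h(5) = 5; h(6) = 5; h(7) = 5; h(8) = 0 → root; h(9) = 7; h(10) = 10.
Roots: {2, 8}.

2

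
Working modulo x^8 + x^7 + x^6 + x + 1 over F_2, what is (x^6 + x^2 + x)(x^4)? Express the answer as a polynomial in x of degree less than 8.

Multiply in F_2[x]: (x^6 + x^2 + x)·(x^4) = x^10 + x^6 + x^5.
Reduce using x^8 ≡ x^7 + x^6 + x + 1 (mod x^8 + x^7 + x^6 + x + 1).
Reduced: x^7 + x^6 + x^5 + x^3 + x.

x^7 + x^6 + x^5 + x^3 + x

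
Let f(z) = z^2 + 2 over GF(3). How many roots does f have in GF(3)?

Evaluate at each of the 3 elements of GF(3):
f(0) = 2; f(1) = 0 → root; f(2) = 0 → root.
Roots: {1, 2}.

2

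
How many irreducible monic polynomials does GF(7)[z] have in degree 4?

By the necklace-counting formula, N_7(4) = (1/4) Σ_{d|4} μ(4/d)·7^d.
Divisors of 4: 1, 2, 4; μ(4/d) for each: 0, -1, 1.
Σ = − 7^2 + 7^4 = 2352.
N = 2352/4 = 588.

588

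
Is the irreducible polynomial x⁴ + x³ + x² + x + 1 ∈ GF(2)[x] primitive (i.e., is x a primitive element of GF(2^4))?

No

Write f(x) = x⁴ + x³ + x² + x + 1.
|GF(2^4)^×| = 2^4 − 1 = 15. Prime factorization: 15 = 3·5.
f is primitive ⇔ x has order 15 in GF(2)[x]/(f), i.e. x^(15/q) ≠ 1 for each prime q | 15.
x^(5) mod f = 1
x^(3) mod f = x³.
Since x^(5) = 1, the order of x divides 5 < 15; not primitive.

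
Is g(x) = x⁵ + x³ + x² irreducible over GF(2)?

No

Check for roots in GF(2): g(0) = 0 → root; g(1) = 1.
g(0) = 0, so (x) divides g(x); g is reducible.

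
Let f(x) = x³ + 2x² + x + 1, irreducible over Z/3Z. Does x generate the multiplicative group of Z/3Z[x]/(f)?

Yes

|GF(3^3)^×| = 3^3 − 1 = 26. Prime factorization: 26 = 2·13.
f is primitive ⇔ x has order 26 in GF(3)[x]/(f), i.e. x^(26/q) ≠ 1 for each prime q | 26.
x^(13) mod f = 2.
x^(2) mod f = x².
None equal 1, so x has full order 26; f is primitive.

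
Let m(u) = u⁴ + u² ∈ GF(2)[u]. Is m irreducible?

No

Check for roots in GF(2): m(0) = 0 → root; m(1) = 0 → root.
m(0) = 0, so (u) divides m(u); m is reducible.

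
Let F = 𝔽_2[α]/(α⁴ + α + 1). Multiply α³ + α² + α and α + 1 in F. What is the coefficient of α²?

Multiply in 𝔽_2[α]: (α³ + α² + α)·(α + 1) = α⁴ + α.
Reduce using α⁴ ≡ α + 1 (mod α⁴ + α + 1).
Reduced: 1.

0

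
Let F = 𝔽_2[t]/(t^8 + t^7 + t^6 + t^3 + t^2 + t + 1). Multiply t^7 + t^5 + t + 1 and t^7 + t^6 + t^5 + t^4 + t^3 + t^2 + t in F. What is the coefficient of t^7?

Multiply in 𝔽_2[t]: (t^7 + t^5 + t + 1)·(t^7 + t^6 + t^5 + t^4 + t^3 + t^2 + t) = t^14 + t^13 + t^8 + t^7 + t^6 + t.
Reduce using t^8 ≡ t^7 + t^6 + t^3 + t^2 + t + 1 (mod t^8 + t^7 + t^6 + t^3 + t^2 + t + 1).
Reduced: t^7 + t^3 + t.

1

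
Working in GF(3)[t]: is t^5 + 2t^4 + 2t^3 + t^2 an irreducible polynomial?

No

Write m(t) = t^5 + 2t^4 + 2t^3 + t^2.
Check for roots in GF(3): m(0) = 0 → root; m(1) = 0 → root; m(2) = 0 → root.
m(0) = 0, so (t) divides m(t); m is reducible.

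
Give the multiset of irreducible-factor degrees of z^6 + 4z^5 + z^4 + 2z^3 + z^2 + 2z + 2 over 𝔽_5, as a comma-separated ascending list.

Write g(z) = z^6 + 4z^5 + z^4 + 2z^3 + z^2 + 2z + 2.
Roots in 𝔽_5: g(0) = 2; g(1) = 3; g(2) = 4; g(3) = 3; g(4) = 2.
Complete factorization: g(z) = (z^3 + 2z^2 + 1)·(z^3 + 2z^2 + 2z + 2).
Factor degrees with multiplicity: 3 + 3 = 6.

3, 3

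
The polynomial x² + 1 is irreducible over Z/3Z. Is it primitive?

No

Write f(x) = x² + 1.
|GF(3^2)^×| = 3^2 − 1 = 8. Prime factorization: 8 = 2^3.
f is primitive ⇔ x has order 8 in GF(3)[x]/(f), i.e. x^(8/q) ≠ 1 for each prime q | 8.
x^(4) mod f = 1
Since x^(4) = 1, the order of x divides 4 < 8; not primitive.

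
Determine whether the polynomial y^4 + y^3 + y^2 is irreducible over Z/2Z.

Write P(y) = y^4 + y^3 + y^2.
Check for roots in Z/2Z: P(0) = 0 → root; P(1) = 1.
P(0) = 0, so (y) divides P(y); P is reducible.

No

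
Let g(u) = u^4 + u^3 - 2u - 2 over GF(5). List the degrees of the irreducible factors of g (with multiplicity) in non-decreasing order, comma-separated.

Roots in GF(5): g(0) = 3; g(1) = 3; g(2) = 3; g(3) = 0 → root; g(4) = 0 → root.
Linear factors from roots: (u + 2), (u + 1).
Complete factorization: g(u) = (u + 1)·(u + 2)·(u^2 - 2u - 1).
Factor degrees with multiplicity: 1 + 1 + 2 = 4.

1, 1, 2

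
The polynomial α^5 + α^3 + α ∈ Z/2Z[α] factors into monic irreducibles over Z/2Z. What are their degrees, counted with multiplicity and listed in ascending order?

1, 2, 2

Write g(α) = α^5 + α^3 + α.
Roots in Z/2Z: g(0) = 0 → root; g(1) = 1.
Linear factors from roots: (α).
Complete factorization: g(α) = (α)·(α^2 + α + 1)^2.
Factor degrees with multiplicity: 1 + 2 + 2 = 5.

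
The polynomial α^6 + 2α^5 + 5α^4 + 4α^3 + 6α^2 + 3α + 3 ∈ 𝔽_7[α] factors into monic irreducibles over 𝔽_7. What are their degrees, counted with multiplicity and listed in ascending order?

Write h(α) = α^6 + 2α^5 + 5α^4 + 4α^3 + 6α^2 + 3α + 3.
Linear factors from roots: (α + 5), (α + 3).
Complete factorization: h(α) = (α + 5)·(α + 3)^2·(α^3 + 5α^2 + 2α + 1).
Factor degrees with multiplicity: 1 + 1 + 1 + 3 = 6.

1, 1, 1, 3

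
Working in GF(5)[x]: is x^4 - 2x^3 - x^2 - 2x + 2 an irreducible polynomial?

Write f(x) = x^4 - 2x^3 - x^2 - 2x + 2.
Check for roots in GF(5): f(0) = 2; f(1) = 3; f(2) = 4; f(3) = 4; f(4) = 1.
No roots, so no linear factors.
Degree-2 irreducible divisors: test the 10 monic irreducibles of degree 2 over GF(5).
None of them divide f (all give nonzero remainder).
No irreducible factor of degree ≤ 2 exists, so f is irreducible over GF(5).

Yes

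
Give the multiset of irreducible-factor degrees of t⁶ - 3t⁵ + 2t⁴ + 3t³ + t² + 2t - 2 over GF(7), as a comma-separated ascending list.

Write h(t) = t⁶ - 3t⁵ + 2t⁴ + 3t³ + t² + 2t - 2.
Linear factors from roots: (t + 3), (t + 1).
Complete factorization: h(t) = (t + 1)·(t + 3)·(t² + 2t - 2)·(t² - 2t - 2).
Factor degrees with multiplicity: 1 + 1 + 2 + 2 = 6.

1, 1, 2, 2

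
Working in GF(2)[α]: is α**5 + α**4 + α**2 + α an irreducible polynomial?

No

Write m(α) = α**5 + α**4 + α**2 + α.
Check for roots in GF(2): m(0) = 0 → root; m(1) = 0 → root.
m(0) = 0, so (α) divides m(α); m is reducible.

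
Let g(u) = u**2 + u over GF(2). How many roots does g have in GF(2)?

2

Evaluate at each of the 2 elements of GF(2):
g(0) = 0 → root; g(1) = 0 → root.
Roots: {0, 1}.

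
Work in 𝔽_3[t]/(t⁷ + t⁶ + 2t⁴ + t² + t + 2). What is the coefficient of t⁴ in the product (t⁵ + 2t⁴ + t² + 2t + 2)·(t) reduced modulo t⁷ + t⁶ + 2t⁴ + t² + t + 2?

0

Multiply in 𝔽_3[t]: (t⁵ + 2t⁴ + t² + 2t + 2)·(t) = t⁶ + 2t⁵ + t³ + 2t² + 2t.
Reduced: t⁶ + 2t⁵ + t³ + 2t² + 2t.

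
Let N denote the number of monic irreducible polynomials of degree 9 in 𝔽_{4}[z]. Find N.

The number of monic irreducibles of degree 9 over GF(4) is (1/9)·Σ_{d∣9} μ(9/d) 4^d.
Divisors of 9: 1, 3, 9; μ(9/d) for each: 0, -1, 1.
Σ = − 4^3 + 4^9 = 262080.
N = 262080/9 = 29120.

29120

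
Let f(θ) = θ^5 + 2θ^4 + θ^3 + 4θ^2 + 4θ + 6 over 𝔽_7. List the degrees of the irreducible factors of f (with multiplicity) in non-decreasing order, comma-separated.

5

Complete factorization: f(θ) = (θ^5 + 2θ^4 + θ^3 + 4θ^2 + 4θ + 6).
Factor degrees with multiplicity: 5 = 5.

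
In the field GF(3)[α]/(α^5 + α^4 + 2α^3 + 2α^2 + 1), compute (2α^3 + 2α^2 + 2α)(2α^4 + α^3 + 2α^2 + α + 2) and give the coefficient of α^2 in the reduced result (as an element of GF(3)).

2

Multiply in GF(3)[α]: (2α^3 + 2α^2 + 2α)·(2α^4 + α^3 + 2α^2 + α + 2) = α^7 + α^5 + 2α^4 + α^3 + α.
Reduce using α^5 ≡ 2α^4 + α^3 + α^2 + 2 (mod α^5 + α^4 + 2α^3 + 2α^2 + 1).
Reduced: 2α^4 + 2α^2 + 2α.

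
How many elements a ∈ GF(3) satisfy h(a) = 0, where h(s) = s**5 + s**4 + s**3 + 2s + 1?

Evaluate at each of the 3 elements of GF(3):
h(0) = 1; h(1) = 0 → root; h(2) = 1.
Roots: {1}.

1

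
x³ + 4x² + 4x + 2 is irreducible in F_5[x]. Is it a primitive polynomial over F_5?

Write f(x) = x³ + 4x² + 4x + 2.
|GF(5^3)^×| = 5^3 − 1 = 124. Prime factorization: 124 = 2^2·31.
f is primitive ⇔ x has order 124 in GF(5)[x]/(f), i.e. x^(124/q) ≠ 1 for each prime q | 124.
x^(62) mod f = 4.
x^(4) mod f = 2x² + 4x + 3.
None equal 1, so x has full order 124; f is primitive.

Yes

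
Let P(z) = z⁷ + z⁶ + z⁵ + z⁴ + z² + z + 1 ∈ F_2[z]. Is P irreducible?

Yes

Check for roots in F_2: P(0) = 1; P(1) = 1.
No roots, so no linear factors.
Monic irreducibles of degree 2 over GF(2): z² + z + 1.
None of them divide P (all give nonzero remainder).
Monic irreducibles of degree 3 over GF(2): z³ + z + 1, z³ + z² + 1.
None of them divide P (all give nonzero remainder).
No irreducible factor of degree ≤ 3 exists, so P is irreducible over GF(2).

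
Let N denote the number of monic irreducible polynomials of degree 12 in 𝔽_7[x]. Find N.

By the necklace-counting formula, N_7(12) = (1/12) Σ_{d|12} μ(12/d)·7^d.
Divisors of 12: 1, 2, 3, 4, 6, 12; μ(12/d) for each: 0, 1, 0, -1, -1, 1.
Σ = 7^2 − 7^4 − 7^6 + 7^12 = 13841167200.
N = 13841167200/12 = 1153430600.

1153430600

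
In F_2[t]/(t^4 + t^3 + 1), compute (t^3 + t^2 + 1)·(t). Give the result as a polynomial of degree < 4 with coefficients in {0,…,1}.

t + 1

Multiply in F_2[t]: (t^3 + t^2 + 1)·(t) = t^4 + t^3 + t.
Reduce using t^4 ≡ t^3 + 1 (mod t^4 + t^3 + 1).
Reduced: t + 1.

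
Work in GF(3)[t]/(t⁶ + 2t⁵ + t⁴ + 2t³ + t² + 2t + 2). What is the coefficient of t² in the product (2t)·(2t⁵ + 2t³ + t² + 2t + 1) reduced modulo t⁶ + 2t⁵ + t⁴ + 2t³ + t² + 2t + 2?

0

Multiply in GF(3)[t]: (2t)·(2t⁵ + 2t³ + t² + 2t + 1) = t⁶ + t⁴ + 2t³ + t² + 2t.
Reduce using t⁶ ≡ t⁵ + 2t⁴ + t³ + 2t² + t + 1 (mod t⁶ + 2t⁵ + t⁴ + 2t³ + t² + 2t + 2).
Reduced: t⁵ + 1.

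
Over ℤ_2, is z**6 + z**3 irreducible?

Write m(z) = z**6 + z**3.
Check for roots in ℤ_2: m(0) = 0 → root; m(1) = 0 → root.
m(0) = 0, so (z) divides m(z); m is reducible.

No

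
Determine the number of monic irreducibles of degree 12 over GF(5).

20343700

Gauss's count: N_{5}(12) = (1/12) Σ_{d|12} μ(12/d)·5^d.
Divisors of 12: 1, 2, 3, 4, 6, 12; μ(12/d) for each: 0, 1, 0, -1, -1, 1.
Σ = 5^2 − 5^4 − 5^6 + 5^12 = 244124400.
N = 244124400/12 = 20343700.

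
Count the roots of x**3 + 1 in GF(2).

1

Write f(x) = x**3 + 1.
Evaluate at each of the 2 elements of GF(2):
f(0) = 1; f(1) = 0 → root.
Roots: {1}.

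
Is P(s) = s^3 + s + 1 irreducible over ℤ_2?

Check for roots in ℤ_2: P(0) = 1; P(1) = 1.
No roots. A degree-3 polynomial over a field with no linear factor is irreducible.

Yes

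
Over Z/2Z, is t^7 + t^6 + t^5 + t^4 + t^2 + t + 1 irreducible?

Yes

Write g(t) = t^7 + t^6 + t^5 + t^4 + t^2 + t + 1.
Check for roots in Z/2Z: g(0) = 1; g(1) = 1.
No roots, so no linear factors.
Monic irreducibles of degree 2 over GF(2): t^2 + t + 1.
None of them divide g (all give nonzero remainder).
Monic irreducibles of degree 3 over GF(2): t^3 + t + 1, t^3 + t^2 + 1.
None of them divide g (all give nonzero remainder).
No irreducible factor of degree ≤ 3 exists, so g is irreducible over GF(2).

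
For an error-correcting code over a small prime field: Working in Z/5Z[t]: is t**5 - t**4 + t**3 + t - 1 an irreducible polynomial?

No

Write P(t) = t**5 - t**4 + t**3 + t - 1.
Check for roots in Z/5Z: P(0) = 4; P(1) = 1; P(2) = 0 → root; P(3) = 1; P(4) = 0 → root.
P(2) = 0, so (t − 2) divides P(t); P is reducible.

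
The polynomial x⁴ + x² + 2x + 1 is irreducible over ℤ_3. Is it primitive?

No

Write f(x) = x⁴ + x² + 2x + 1.
|GF(3^4)^×| = 3^4 − 1 = 80. Prime factorization: 80 = 2^4·5.
f is primitive ⇔ x has order 80 in GF(3)[x]/(f), i.e. x^(80/q) ≠ 1 for each prime q | 80.
x^(40) mod f = 1
x^(16) mod f = 2x³ + 2.
Since x^(40) = 1, the order of x divides 40 < 80; not primitive.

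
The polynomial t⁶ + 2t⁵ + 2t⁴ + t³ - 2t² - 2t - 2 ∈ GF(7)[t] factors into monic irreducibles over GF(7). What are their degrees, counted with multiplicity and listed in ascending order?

1, 1, 1, 1, 2

Write h(t) = t⁶ + 2t⁵ + 2t⁴ + t³ - 2t² - 2t - 2.
Linear factors from roots: (t - 1), (t - 2), (t + 3).
Complete factorization: h(t) = (t + 3)·(t - 2)·(t - 1)^2·(t² + 3t - 2).
Factor degrees with multiplicity: 1 + 1 + 1 + 1 + 2 = 6.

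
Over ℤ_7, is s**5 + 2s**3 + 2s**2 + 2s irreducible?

Write m(s) = s**5 + 2s**3 + 2s**2 + 2s.
Check for roots in ℤ_7: m(0) = 0 → root; m(1) = 0 → root; m(2) = 4; m(3) = 6; m(4) = 2; m(5) = 5; m(6) = 4.
m(0) = 0, so (s) divides m(s); m is reducible.

No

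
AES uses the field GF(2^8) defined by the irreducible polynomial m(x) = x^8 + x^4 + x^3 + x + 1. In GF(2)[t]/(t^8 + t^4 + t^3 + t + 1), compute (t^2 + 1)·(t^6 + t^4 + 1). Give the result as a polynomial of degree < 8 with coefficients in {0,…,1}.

t^3 + t^2 + t

Multiply in GF(2)[t]: (t^2 + 1)·(t^6 + t^4 + 1) = t^8 + t^4 + t^2 + 1.
Reduce using t^8 ≡ t^4 + t^3 + t + 1 (mod t^8 + t^4 + t^3 + t + 1).
Reduced: t^3 + t^2 + t.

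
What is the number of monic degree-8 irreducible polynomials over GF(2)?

30

Gauss's count: N_{2}(8) = (1/8) Σ_{d|8} μ(8/d)·2^d.
Divisors of 8: 1, 2, 4, 8; μ(8/d) for each: 0, 0, -1, 1.
Σ = − 2^4 + 2^8 = 240.
N = 240/8 = 30.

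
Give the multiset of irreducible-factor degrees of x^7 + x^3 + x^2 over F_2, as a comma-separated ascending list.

Write h(x) = x^7 + x^3 + x^2.
Roots in F_2: h(0) = 0 → root; h(1) = 1.
Linear factors from roots: (x).
Complete factorization: h(x) = (x)^2·(x^2 + x + 1)·(x^3 + x^2 + 1).
Factor degrees with multiplicity: 1 + 1 + 2 + 3 = 7.

1, 1, 2, 3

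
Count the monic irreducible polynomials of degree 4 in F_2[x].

x^(2^4) − x is the product of all monic irreducibles of degree dividing 4; Möbius inversion gives N = (1/4) Σ μ(4/d)·2^d.
Divisors of 4: 1, 2, 4; μ(4/d) for each: 0, -1, 1.
Σ = − 2^2 + 2^4 = 12.
N = 12/4 = 3.

3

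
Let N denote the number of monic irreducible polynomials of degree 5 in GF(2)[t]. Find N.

6

x^(2^5) − x is the product of all monic irreducibles of degree dividing 5; Möbius inversion gives N = (1/5) Σ μ(5/d)·2^d.
Divisors of 5: 1, 5; μ(5/d) for each: -1, 1.
Σ = − 2^1 + 2^5 = 30.
N = 30/5 = 6.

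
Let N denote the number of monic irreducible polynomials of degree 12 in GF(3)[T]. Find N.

Gauss's count: N_{3}(12) = (1/12) Σ_{d|12} μ(12/d)·3^d.
Divisors of 12: 1, 2, 3, 4, 6, 12; μ(12/d) for each: 0, 1, 0, -1, -1, 1.
Σ = 3^2 − 3^4 − 3^6 + 3^12 = 530640.
N = 530640/12 = 44220.

44220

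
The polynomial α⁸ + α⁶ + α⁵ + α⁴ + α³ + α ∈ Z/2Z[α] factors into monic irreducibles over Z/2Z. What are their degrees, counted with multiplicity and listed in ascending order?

1, 1, 2, 2, 2

Write h(α) = α⁸ + α⁶ + α⁵ + α⁴ + α³ + α.
Roots in Z/2Z: h(0) = 0 → root; h(1) = 0 → root.
Linear factors from roots: (α), (α + 1).
Complete factorization: h(α) = (α)·(α + 1)·(α² + α + 1)^3.
Factor degrees with multiplicity: 1 + 1 + 2 + 2 + 2 = 8.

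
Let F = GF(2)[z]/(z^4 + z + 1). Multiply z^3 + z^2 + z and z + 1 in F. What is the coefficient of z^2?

Multiply in GF(2)[z]: (z^3 + z^2 + z)·(z + 1) = z^4 + z.
Reduce using z^4 ≡ z + 1 (mod z^4 + z + 1).
Reduced: 1.

0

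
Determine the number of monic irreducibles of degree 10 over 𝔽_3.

5880

The number of monic irreducibles of degree 10 over GF(3) is (1/10)·Σ_{d∣10} μ(10/d) 3^d.
Divisors of 10: 1, 2, 5, 10; μ(10/d) for each: 1, -1, -1, 1.
Σ = 3^1 − 3^2 − 3^5 + 3^10 = 58800.
N = 58800/10 = 5880.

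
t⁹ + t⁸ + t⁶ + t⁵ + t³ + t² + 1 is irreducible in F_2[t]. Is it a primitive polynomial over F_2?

Write f(t) = t⁹ + t⁸ + t⁶ + t⁵ + t³ + t² + 1.
|GF(2^9)^×| = 2^9 − 1 = 511. Prime factorization: 511 = 7·73.
f is primitive ⇔ t has order 511 in GF(2)[t]/(f), i.e. t^(511/q) ≠ 1 for each prime q | 511.
t^(73) mod f = t⁸ + t⁷ + t⁶ + t⁵ + t.
t^(7) mod f = t⁷.
None equal 1, so t has full order 511; f is primitive.

Yes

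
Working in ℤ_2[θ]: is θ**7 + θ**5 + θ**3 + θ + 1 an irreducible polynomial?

Write m(θ) = θ**7 + θ**5 + θ**3 + θ + 1.
Check for roots in ℤ_2: m(0) = 1; m(1) = 1.
No roots, so no linear factors.
Monic irreducibles of degree 2 over GF(2): θ**2 + θ + 1.
None of them divide m (all give nonzero remainder).
Monic irreducibles of degree 3 over GF(2): θ**3 + θ + 1, θ**3 + θ**2 + 1.
None of them divide m (all give nonzero remainder).
No irreducible factor of degree ≤ 3 exists, so m is irreducible over GF(2).

Yes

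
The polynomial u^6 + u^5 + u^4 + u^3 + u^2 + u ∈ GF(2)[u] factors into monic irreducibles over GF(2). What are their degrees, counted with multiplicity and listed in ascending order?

1, 1, 2, 2

Write f(u) = u^6 + u^5 + u^4 + u^3 + u^2 + u.
Roots in GF(2): f(0) = 0 → root; f(1) = 0 → root.
Linear factors from roots: (u), (u + 1).
Complete factorization: f(u) = (u)·(u + 1)·(u^2 + u + 1)^2.
Factor degrees with multiplicity: 1 + 1 + 2 + 2 = 6.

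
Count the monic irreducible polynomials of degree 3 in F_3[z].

By the necklace-counting formula, N_3(3) = (1/3) Σ_{d|3} μ(3/d)·3^d.
Divisors of 3: 1, 3; μ(3/d) for each: -1, 1.
Σ = − 3^1 + 3^3 = 24.
N = 24/3 = 8.

8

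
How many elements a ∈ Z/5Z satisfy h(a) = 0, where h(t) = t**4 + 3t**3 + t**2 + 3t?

Evaluate at each of the 5 elements of Z/5Z:
h(0) = 0 → root; h(1) = 3; h(2) = 0 → root; h(3) = 0 → root; h(4) = 1.
Roots: {0, 2, 3}.

3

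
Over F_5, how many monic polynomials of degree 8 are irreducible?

Gauss's count: N_{5}(8) = (1/8) Σ_{d|8} μ(8/d)·5^d.
Divisors of 8: 1, 2, 4, 8; μ(8/d) for each: 0, 0, -1, 1.
Σ = − 5^4 + 5^8 = 390000.
N = 390000/8 = 48750.

48750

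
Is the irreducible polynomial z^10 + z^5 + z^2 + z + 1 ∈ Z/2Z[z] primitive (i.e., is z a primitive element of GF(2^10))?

Yes

Write f(z) = z^10 + z^5 + z^2 + z + 1.
|GF(2^10)^×| = 2^10 − 1 = 1023. Prime factorization: 1023 = 3·11·31.
f is primitive ⇔ z has order 1023 in GF(2)[z]/(f), i.e. z^(1023/q) ≠ 1 for each prime q | 1023.
z^(341) mod f = z^5 + z.
z^(93) mod f = z^9 + z^8.
z^(33) mod f = z^9 + z^8 + z^6 + z^5 + z^4 + z + 1.
None equal 1, so z has full order 1023; f is primitive.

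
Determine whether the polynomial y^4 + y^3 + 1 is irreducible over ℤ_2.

Yes

Write h(y) = y^4 + y^3 + 1.
Check for roots in ℤ_2: h(0) = 1; h(1) = 1.
No roots, so no linear factors.
Monic irreducibles of degree 2 over GF(2): y^2 + y + 1.
None of them divide h (all give nonzero remainder).
No irreducible factor of degree ≤ 2 exists, so h is irreducible over GF(2).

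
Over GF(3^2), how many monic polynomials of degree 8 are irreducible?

5380020

x^(9^8) − x is the product of all monic irreducibles of degree dividing 8; Möbius inversion gives N = (1/8) Σ μ(8/d)·9^d.
Divisors of 8: 1, 2, 4, 8; μ(8/d) for each: 0, 0, -1, 1.
Σ = − 9^4 + 9^8 = 43040160.
N = 43040160/8 = 5380020.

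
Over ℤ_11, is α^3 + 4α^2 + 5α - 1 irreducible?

Write m(α) = α^3 + 4α^2 + 5α - 1.
Check each element of ℤ_11 for a root: m(0)=10, m(1)=9, m(2)=0, m(3)=0, m(4)=4, m(5)=7, m(6)=4, m(7)=1, m(8)=4, m(9)=8, m(10)=8.
m(2) = 0, so (α − 2) divides m(α); m is reducible.

No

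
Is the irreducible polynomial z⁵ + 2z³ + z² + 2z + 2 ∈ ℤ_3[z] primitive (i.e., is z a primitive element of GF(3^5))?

No

Write f(z) = z⁵ + 2z³ + z² + 2z + 2.
|GF(3^5)^×| = 3^5 − 1 = 242. Prime factorization: 242 = 2·11^2.
f is primitive ⇔ z has order 242 in GF(3)[z]/(f), i.e. z^(242/q) ≠ 1 for each prime q | 242.
z^(121) mod f = 1
z^(22) mod f = 1
Since z^(121) = 1, the order of z divides 121 < 242; not primitive.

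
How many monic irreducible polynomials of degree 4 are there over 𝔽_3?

18

The number of monic irreducibles of degree 4 over GF(3) is (1/4)·Σ_{d∣4} μ(4/d) 3^d.
Divisors of 4: 1, 2, 4; μ(4/d) for each: 0, -1, 1.
Σ = − 3^2 + 3^4 = 72.
N = 72/4 = 18.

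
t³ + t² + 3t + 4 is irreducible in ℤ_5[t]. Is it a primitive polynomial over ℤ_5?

Write f(t) = t³ + t² + 3t + 4.
|GF(5^3)^×| = 5^3 − 1 = 124. Prime factorization: 124 = 2^2·31.
f is primitive ⇔ t has order 124 in GF(5)[t]/(f), i.e. t^(124/q) ≠ 1 for each prime q | 124.
t^(62) mod f = 1
t^(4) mod f = 3t² + 4t + 4.
Since t^(62) = 1, the order of t divides 62 < 124; not primitive.

No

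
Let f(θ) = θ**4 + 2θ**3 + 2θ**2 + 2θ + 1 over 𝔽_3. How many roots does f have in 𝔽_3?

1

Evaluate at each of the 3 elements of 𝔽_3:
f(0) = 1; f(1) = 2; f(2) = 0 → root.
Roots: {2}.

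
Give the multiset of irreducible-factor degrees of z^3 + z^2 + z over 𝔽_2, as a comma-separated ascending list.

Write f(z) = z^3 + z^2 + z.
Roots in 𝔽_2: f(0) = 0 → root; f(1) = 1.
Linear factors from roots: (z).
Complete factorization: f(z) = (z)·(z^2 + z + 1).
Factor degrees with multiplicity: 1 + 2 = 3.

1, 2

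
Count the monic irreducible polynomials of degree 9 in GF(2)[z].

By the necklace-counting formula, N_2(9) = (1/9) Σ_{d|9} μ(9/d)·2^d.
Divisors of 9: 1, 3, 9; μ(9/d) for each: 0, -1, 1.
Σ = − 2^3 + 2^9 = 504.
N = 504/9 = 56.

56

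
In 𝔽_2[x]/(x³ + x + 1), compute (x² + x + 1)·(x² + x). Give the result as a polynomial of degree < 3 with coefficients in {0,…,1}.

Multiply in 𝔽_2[x]: (x² + x + 1)·(x² + x) = x⁴ + x.
Reduce using x³ ≡ x + 1 (mod x³ + x + 1).
Reduced: x².

x^2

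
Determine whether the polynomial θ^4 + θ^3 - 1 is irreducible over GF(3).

Write f(θ) = θ^4 + θ^3 - 1.
Check for roots in GF(3): f(0) = 2; f(1) = 1; f(2) = 2.
No roots, so no linear factors.
Monic irreducibles of degree 2 over GF(3): θ^2 + 1, θ^2 + θ - 1, θ^2 - θ - 1.
None of them divide f (all give nonzero remainder).
No irreducible factor of degree ≤ 2 exists, so f is irreducible over GF(3).

Yes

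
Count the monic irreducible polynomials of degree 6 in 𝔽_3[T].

x^(3^6) − x is the product of all monic irreducibles of degree dividing 6; Möbius inversion gives N = (1/6) Σ μ(6/d)·3^d.
Divisors of 6: 1, 2, 3, 6; μ(6/d) for each: 1, -1, -1, 1.
Σ = 3^1 − 3^2 − 3^3 + 3^6 = 696.
N = 696/6 = 116.

116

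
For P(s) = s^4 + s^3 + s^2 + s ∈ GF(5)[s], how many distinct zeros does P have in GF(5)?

Evaluate at each of the 5 elements of GF(5):
P(0) = 0 → root; P(1) = 4; P(2) = 0 → root; P(3) = 0 → root; P(4) = 0 → root.
Roots: {0, 2, 3, 4}.

4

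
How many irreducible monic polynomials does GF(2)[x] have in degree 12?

335

The number of monic irreducibles of degree 12 over GF(2) is (1/12)·Σ_{d∣12} μ(12/d) 2^d.
Divisors of 12: 1, 2, 3, 4, 6, 12; μ(12/d) for each: 0, 1, 0, -1, -1, 1.
Σ = 2^2 − 2^4 − 2^6 + 2^12 = 4020.
N = 4020/12 = 335.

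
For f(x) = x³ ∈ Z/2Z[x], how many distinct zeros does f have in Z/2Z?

1

Evaluate at each of the 2 elements of Z/2Z:
f(0) = 0 → root; f(1) = 1.
Roots: {0}.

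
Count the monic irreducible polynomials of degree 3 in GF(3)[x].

8

By the necklace-counting formula, N_3(3) = (1/3) Σ_{d|3} μ(3/d)·3^d.
Divisors of 3: 1, 3; μ(3/d) for each: -1, 1.
Σ = − 3^1 + 3^3 = 24.
N = 24/3 = 8.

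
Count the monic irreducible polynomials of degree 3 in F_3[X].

By the necklace-counting formula, N_3(3) = (1/3) Σ_{d|3} μ(3/d)·3^d.
Divisors of 3: 1, 3; μ(3/d) for each: -1, 1.
Σ = − 3^1 + 3^3 = 24.
N = 24/3 = 8.

8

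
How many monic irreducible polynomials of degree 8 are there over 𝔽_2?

Gauss's count: N_{2}(8) = (1/8) Σ_{d|8} μ(8/d)·2^d.
Divisors of 8: 1, 2, 4, 8; μ(8/d) for each: 0, 0, -1, 1.
Σ = − 2^4 + 2^8 = 240.
N = 240/8 = 30.

30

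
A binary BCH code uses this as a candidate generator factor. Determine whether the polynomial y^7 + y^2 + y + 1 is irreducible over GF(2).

No

Write P(y) = y^7 + y^2 + y + 1.
Check for roots in GF(2): P(0) = 1; P(1) = 0 → root.
P(1) = 0, so (y − 1) divides P(y); P is reducible.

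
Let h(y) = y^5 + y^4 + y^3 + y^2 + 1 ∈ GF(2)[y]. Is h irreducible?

Check for roots in GF(2): h(0) = 1; h(1) = 1.
No roots, so no linear factors.
Monic irreducibles of degree 2 over GF(2): y^2 + y + 1.
None of them divide h (all give nonzero remainder).
No irreducible factor of degree ≤ 2 exists, so h is irreducible over GF(2).

Yes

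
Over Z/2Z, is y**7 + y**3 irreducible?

No

Write f(y) = y**7 + y**3.
Check for roots in Z/2Z: f(0) = 0 → root; f(1) = 0 → root.
f(0) = 0, so (y) divides f(y); f is reducible.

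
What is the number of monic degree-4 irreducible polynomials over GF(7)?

588

Gauss's count: N_{7}(4) = (1/4) Σ_{d|4} μ(4/d)·7^d.
Divisors of 4: 1, 2, 4; μ(4/d) for each: 0, -1, 1.
Σ = − 7^2 + 7^4 = 2352.
N = 2352/4 = 588.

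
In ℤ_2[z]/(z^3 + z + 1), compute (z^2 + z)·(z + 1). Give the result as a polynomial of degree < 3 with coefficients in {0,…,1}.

Multiply in ℤ_2[z]: (z^2 + z)·(z + 1) = z^3 + z.
Reduce using z^3 ≡ z + 1 (mod z^3 + z + 1).
Reduced: 1.

1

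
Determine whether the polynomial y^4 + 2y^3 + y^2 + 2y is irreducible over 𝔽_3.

Write f(y) = y^4 + 2y^3 + y^2 + 2y.
Check for roots in 𝔽_3: f(0) = 0 → root; f(1) = 0 → root; f(2) = 1.
f(0) = 0, so (y) divides f(y); f is reducible.

No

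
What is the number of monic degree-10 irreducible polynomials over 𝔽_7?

28245840

Gauss's count: N_{7}(10) = (1/10) Σ_{d|10} μ(10/d)·7^d.
Divisors of 10: 1, 2, 5, 10; μ(10/d) for each: 1, -1, -1, 1.
Σ = 7^1 − 7^2 − 7^5 + 7^10 = 282458400.
N = 282458400/10 = 28245840.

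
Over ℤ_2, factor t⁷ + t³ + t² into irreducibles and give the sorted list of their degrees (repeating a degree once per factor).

Write h(t) = t⁷ + t³ + t².
Roots in ℤ_2: h(0) = 0 → root; h(1) = 1.
Linear factors from roots: (t).
Complete factorization: h(t) = (t)^2·(t² + t + 1)·(t³ + t² + 1).
Factor degrees with multiplicity: 1 + 1 + 2 + 3 = 7.

1, 1, 2, 3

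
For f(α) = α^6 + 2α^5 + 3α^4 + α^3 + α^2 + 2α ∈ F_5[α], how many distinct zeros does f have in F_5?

4

Evaluate at each of the 5 elements of F_5:
f(0) = 0 → root; f(1) = 0 → root; f(2) = 2; f(3) = 0 → root; f(4) = 0 → root.
Roots: {0, 1, 3, 4}.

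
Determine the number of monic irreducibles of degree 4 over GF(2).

3

By the necklace-counting formula, N_2(4) = (1/4) Σ_{d|4} μ(4/d)·2^d.
Divisors of 4: 1, 2, 4; μ(4/d) for each: 0, -1, 1.
Σ = − 2^2 + 2^4 = 12.
N = 12/4 = 3.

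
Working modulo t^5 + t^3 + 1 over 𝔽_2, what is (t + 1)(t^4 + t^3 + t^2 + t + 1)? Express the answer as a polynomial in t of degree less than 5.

t^3

Multiply in 𝔽_2[t]: (t + 1)·(t^4 + t^3 + t^2 + t + 1) = t^5 + 1.
Reduce using t^5 ≡ t^3 + 1 (mod t^5 + t^3 + 1).
Reduced: t^3.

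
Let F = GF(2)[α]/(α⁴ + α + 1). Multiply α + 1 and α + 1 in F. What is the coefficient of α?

0

Multiply in GF(2)[α]: (α + 1)·(α + 1) = α² + 1.
Reduced: α² + 1.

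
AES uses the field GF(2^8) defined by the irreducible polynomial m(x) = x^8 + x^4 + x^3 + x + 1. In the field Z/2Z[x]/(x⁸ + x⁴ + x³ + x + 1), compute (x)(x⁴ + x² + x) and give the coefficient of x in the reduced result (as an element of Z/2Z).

0

Multiply in Z/2Z[x]: (x)·(x⁴ + x² + x) = x⁵ + x³ + x².
Reduced: x⁵ + x³ + x².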